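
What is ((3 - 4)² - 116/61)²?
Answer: 3025/3721 ≈ 0.81295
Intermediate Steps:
((3 - 4)² - 116/61)² = ((-1)² - 116*1/61)² = (1 - 116/61)² = (-55/61)² = 3025/3721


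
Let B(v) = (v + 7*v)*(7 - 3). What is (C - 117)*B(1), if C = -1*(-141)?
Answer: 768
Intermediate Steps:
B(v) = 32*v (B(v) = (8*v)*4 = 32*v)
C = 141
(C - 117)*B(1) = (141 - 117)*(32*1) = 24*32 = 768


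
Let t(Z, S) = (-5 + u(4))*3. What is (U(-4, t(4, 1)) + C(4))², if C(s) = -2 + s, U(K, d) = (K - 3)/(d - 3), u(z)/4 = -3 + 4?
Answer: 361/36 ≈ 10.028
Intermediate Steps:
u(z) = 4 (u(z) = 4*(-3 + 4) = 4*1 = 4)
t(Z, S) = -3 (t(Z, S) = (-5 + 4)*3 = -1*3 = -3)
U(K, d) = (-3 + K)/(-3 + d)
(U(-4, t(4, 1)) + C(4))² = ((-3 - 4)/(-3 - 3) + (-2 + 4))² = (-7/(-6) + 2)² = (-⅙*(-7) + 2)² = (7/6 + 2)² = (19/6)² = 361/36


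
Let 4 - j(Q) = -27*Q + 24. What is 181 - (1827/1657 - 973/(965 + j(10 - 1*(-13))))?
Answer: 468421201/2594862 ≈ 180.52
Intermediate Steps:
j(Q) = -20 + 27*Q (j(Q) = 4 - (-27*Q + 24) = 4 - (24 - 27*Q) = 4 + (-24 + 27*Q) = -20 + 27*Q)
181 - (1827/1657 - 973/(965 + j(10 - 1*(-13)))) = 181 - (1827/1657 - 973/(965 + (-20 + 27*(10 - 1*(-13))))) = 181 - (1827*(1/1657) - 973/(965 + (-20 + 27*(10 + 13)))) = 181 - (1827/1657 - 973/(965 + (-20 + 27*23))) = 181 - (1827/1657 - 973/(965 + (-20 + 621))) = 181 - (1827/1657 - 973/(965 + 601)) = 181 - (1827/1657 - 973/1566) = 181 - 1*1248821/2594862 = 181 - 1248821/2594862 = 468421201/2594862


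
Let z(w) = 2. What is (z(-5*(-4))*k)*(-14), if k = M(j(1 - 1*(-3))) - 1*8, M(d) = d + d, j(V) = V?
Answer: 0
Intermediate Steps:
M(d) = 2*d
k = 0 (k = 2*(1 - 1*(-3)) - 1*8 = 2*(1 + 3) - 8 = 2*4 - 8 = 8 - 8 = 0)
(z(-5*(-4))*k)*(-14) = (2*0)*(-14) = 0*(-14) = 0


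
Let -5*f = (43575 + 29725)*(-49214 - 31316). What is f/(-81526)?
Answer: -590284900/40763 ≈ -14481.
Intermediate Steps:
f = 1180569800 (f = -(43575 + 29725)*(-49214 - 31316)/5 = -14660*(-80530) = -⅕*(-5902849000) = 1180569800)
f/(-81526) = 1180569800/(-81526) = 1180569800*(-1/81526) = -590284900/40763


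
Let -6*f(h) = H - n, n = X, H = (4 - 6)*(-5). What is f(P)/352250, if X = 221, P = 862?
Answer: 211/2113500 ≈ 9.9834e-5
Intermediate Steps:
H = 10 (H = -2*(-5) = 10)
n = 221
f(h) = 211/6 (f(h) = -(10 - 1*221)/6 = -(10 - 221)/6 = -1/6*(-211) = 211/6)
f(P)/352250 = (211/6)/352250 = (211/6)*(1/352250) = 211/2113500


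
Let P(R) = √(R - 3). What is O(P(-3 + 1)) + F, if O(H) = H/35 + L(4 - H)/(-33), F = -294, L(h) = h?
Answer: -9706/33 + 68*I*√5/1155 ≈ -294.12 + 0.13165*I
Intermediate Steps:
P(R) = √(-3 + R)
O(H) = -4/33 + 68*H/1155 (O(H) = H/35 + (4 - H)/(-33) = H*(1/35) + (4 - H)*(-1/33) = H/35 + (-4/33 + H/33) = -4/33 + 68*H/1155)
O(P(-3 + 1)) + F = (-4/33 + 68*√(-3 + (-3 + 1))/1155) - 294 = (-4/33 + 68*√(-3 - 2)/1155) - 294 = (-4/33 + 68*√(-5)/1155) - 294 = (-4/33 + 68*(I*√5)/1155) - 294 = (-4/33 + 68*I*√5/1155) - 294 = -9706/33 + 68*I*√5/1155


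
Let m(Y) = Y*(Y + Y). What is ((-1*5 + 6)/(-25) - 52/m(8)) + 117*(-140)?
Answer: -13104357/800 ≈ -16380.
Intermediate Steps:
m(Y) = 2*Y² (m(Y) = Y*(2*Y) = 2*Y²)
((-1*5 + 6)/(-25) - 52/m(8)) + 117*(-140) = ((-1*5 + 6)/(-25) - 52/(2*8²)) + 117*(-140) = ((-5 + 6)*(-1/25) - 52/(2*64)) - 16380 = (1*(-1/25) - 52/128) - 16380 = (-1/25 - 52*1/128) - 16380 = (-1/25 - 13/32) - 16380 = -357/800 - 16380 = -13104357/800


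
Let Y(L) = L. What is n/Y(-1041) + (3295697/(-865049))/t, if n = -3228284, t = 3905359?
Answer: 10906198666831843267/3516838300392231 ≈ 3101.1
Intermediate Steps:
n/Y(-1041) + (3295697/(-865049))/t = -3228284/(-1041) + (3295697/(-865049))/3905359 = -3228284*(-1/1041) + (3295697*(-1/865049))*(1/3905359) = 3228284/1041 - 3295697/865049*1/3905359 = 3228284/1041 - 3295697/3378326897591 = 10906198666831843267/3516838300392231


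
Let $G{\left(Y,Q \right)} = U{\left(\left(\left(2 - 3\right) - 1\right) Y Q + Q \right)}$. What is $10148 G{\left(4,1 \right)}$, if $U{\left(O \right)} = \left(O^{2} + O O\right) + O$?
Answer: $923468$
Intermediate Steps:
$U{\left(O \right)} = O + 2 O^{2}$ ($U{\left(O \right)} = \left(O^{2} + O^{2}\right) + O = 2 O^{2} + O = O + 2 O^{2}$)
$G{\left(Y,Q \right)} = \left(Q - 2 Q Y\right) \left(1 + 2 Q - 4 Q Y\right)$ ($G{\left(Y,Q \right)} = \left(\left(\left(2 - 3\right) - 1\right) Y Q + Q\right) \left(1 + 2 \left(\left(\left(2 - 3\right) - 1\right) Y Q + Q\right)\right) = \left(\left(-1 - 1\right) Y Q + Q\right) \left(1 + 2 \left(\left(-1 - 1\right) Y Q + Q\right)\right) = \left(- 2 Y Q + Q\right) \left(1 + 2 \left(- 2 Y Q + Q\right)\right) = \left(- 2 Q Y + Q\right) \left(1 + 2 \left(- 2 Q Y + Q\right)\right) = \left(Q - 2 Q Y\right) \left(1 + 2 \left(Q - 2 Q Y\right)\right) = \left(Q - 2 Q Y\right) \left(1 - \left(- 2 Q + 4 Q Y\right)\right) = \left(Q - 2 Q Y\right) \left(1 + 2 Q - 4 Q Y\right)$)
$10148 G{\left(4,1 \right)} = 10148 \cdot 1 \left(-1 + 2 \cdot 4\right) \left(-1 + 2 \cdot 1 \left(-1 + 2 \cdot 4\right)\right) = 10148 \cdot 1 \left(-1 + 8\right) \left(-1 + 2 \cdot 1 \left(-1 + 8\right)\right) = 10148 \cdot 1 \cdot 7 \left(-1 + 2 \cdot 1 \cdot 7\right) = 10148 \cdot 1 \cdot 7 \left(-1 + 14\right) = 10148 \cdot 1 \cdot 7 \cdot 13 = 10148 \cdot 91 = 923468$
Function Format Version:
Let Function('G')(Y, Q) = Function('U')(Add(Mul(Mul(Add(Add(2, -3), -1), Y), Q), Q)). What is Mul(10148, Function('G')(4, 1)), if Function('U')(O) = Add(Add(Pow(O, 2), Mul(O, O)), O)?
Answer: 923468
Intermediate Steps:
Function('U')(O) = Add(O, Mul(2, Pow(O, 2))) (Function('U')(O) = Add(Add(Pow(O, 2), Pow(O, 2)), O) = Add(Mul(2, Pow(O, 2)), O) = Add(O, Mul(2, Pow(O, 2))))
Function('G')(Y, Q) = Mul(Add(Q, Mul(-2, Q, Y)), Add(1, Mul(2, Q), Mul(-4, Q, Y))) (Function('G')(Y, Q) = Mul(Add(Mul(Mul(Add(Add(2, -3), -1), Y), Q), Q), Add(1, Mul(2, Add(Mul(Mul(Add(Add(2, -3), -1), Y), Q), Q)))) = Mul(Add(Mul(Mul(Add(-1, -1), Y), Q), Q), Add(1, Mul(2, Add(Mul(Mul(Add(-1, -1), Y), Q), Q)))) = Mul(Add(Mul(Mul(-2, Y), Q), Q), Add(1, Mul(2, Add(Mul(Mul(-2, Y), Q), Q)))) = Mul(Add(Mul(-2, Q, Y), Q), Add(1, Mul(2, Add(Mul(-2, Q, Y), Q)))) = Mul(Add(Q, Mul(-2, Q, Y)), Add(1, Mul(2, Add(Q, Mul(-2, Q, Y))))) = Mul(Add(Q, Mul(-2, Q, Y)), Add(1, Add(Mul(2, Q), Mul(-4, Q, Y)))) = Mul(Add(Q, Mul(-2, Q, Y)), Add(1, Mul(2, Q), Mul(-4, Q, Y))))
Mul(10148, Function('G')(4, 1)) = Mul(10148, Mul(1, Add(-1, Mul(2, 4)), Add(-1, Mul(2, 1, Add(-1, Mul(2, 4)))))) = Mul(10148, Mul(1, Add(-1, 8), Add(-1, Mul(2, 1, Add(-1, 8))))) = Mul(10148, Mul(1, 7, Add(-1, Mul(2, 1, 7)))) = Mul(10148, Mul(1, 7, Add(-1, 14))) = Mul(10148, Mul(1, 7, 13)) = Mul(10148, 91) = 923468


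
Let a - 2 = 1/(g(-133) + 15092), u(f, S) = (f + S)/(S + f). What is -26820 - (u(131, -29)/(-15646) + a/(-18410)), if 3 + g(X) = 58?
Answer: -5850763116120628/218149260021 ≈ -26820.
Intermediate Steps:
g(X) = 55 (g(X) = -3 + 58 = 55)
u(f, S) = 1 (u(f, S) = (S + f)/(S + f) = 1)
a = 30295/15147 (a = 2 + 1/(55 + 15092) = 2 + 1/15147 = 30295/15147 ≈ 2.0001)
-26820 - (u(131, -29)/(-15646) + a/(-18410)) = -26820 - (1/(-15646) + (30295/15147)/(-18410)) = -26820 - (1*(-1/15646) + (30295/15147)*(-1/18410)) = -26820 - (-1/15646 - 6059/55771254) = -26820 - 1*(-37642592/218149260021) = -26820 + 37642592/218149260021 = -5850763116120628/218149260021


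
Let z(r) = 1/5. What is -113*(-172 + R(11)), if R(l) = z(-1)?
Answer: 97067/5 ≈ 19413.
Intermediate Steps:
z(r) = 1/5
R(l) = 1/5
-113*(-172 + R(11)) = -113*(-172 + 1/5) = -113*(-859/5) = 97067/5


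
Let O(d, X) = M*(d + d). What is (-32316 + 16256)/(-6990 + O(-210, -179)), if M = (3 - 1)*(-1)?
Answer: 1606/615 ≈ 2.6114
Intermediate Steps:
M = -2 (M = 2*(-1) = -2)
O(d, X) = -4*d (O(d, X) = -2*(d + d) = -4*d)
(-32316 + 16256)/(-6990 + O(-210, -179)) = (-32316 + 16256)/(-6990 - 4*(-210)) = -16060/(-6990 + 840) = -16060/(-6150) = -16060*(-1/6150) = 1606/615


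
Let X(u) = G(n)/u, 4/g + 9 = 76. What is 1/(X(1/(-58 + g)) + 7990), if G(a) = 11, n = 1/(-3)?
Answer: 67/492628 ≈ 0.00013601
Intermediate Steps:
g = 4/67 (g = 4/(-9 + 76) = 4/67 ≈ 0.059702)
n = -1/3 ≈ -0.33333
X(u) = 11/u
1/(X(1/(-58 + g)) + 7990) = 1/(11/(1/(-58 + 4/67)) + 7990) = 1/(11/(1/(-3882/67)) + 7990) = 1/(11/(-67/3882) + 7990) = 1/(11*(-3882/67) + 7990) = 1/(-42702/67 + 7990) = 1/(492628/67) = 67/492628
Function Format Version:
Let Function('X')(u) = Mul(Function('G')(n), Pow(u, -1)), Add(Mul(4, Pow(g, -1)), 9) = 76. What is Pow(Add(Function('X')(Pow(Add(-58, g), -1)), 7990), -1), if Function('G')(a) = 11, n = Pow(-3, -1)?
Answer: Rational(67, 492628) ≈ 0.00013601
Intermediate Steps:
g = Rational(4, 67) (g = Mul(4, Pow(Add(-9, 76), -1)) = Mul(4, Pow(67, -1)) = Mul(4, Rational(1, 67)) = Rational(4, 67) ≈ 0.059702)
n = Rational(-1, 3) ≈ -0.33333
Function('X')(u) = Mul(11, Pow(u, -1))
Pow(Add(Function('X')(Pow(Add(-58, g), -1)), 7990), -1) = Pow(Add(Mul(11, Pow(Pow(Add(-58, Rational(4, 67)), -1), -1)), 7990), -1) = Pow(Add(Mul(11, Pow(Pow(Rational(-3882, 67), -1), -1)), 7990), -1) = Pow(Add(Mul(11, Pow(Rational(-67, 3882), -1)), 7990), -1) = Pow(Add(Mul(11, Rational(-3882, 67)), 7990), -1) = Pow(Add(Rational(-42702, 67), 7990), -1) = Pow(Rational(492628, 67), -1) = Rational(67, 492628)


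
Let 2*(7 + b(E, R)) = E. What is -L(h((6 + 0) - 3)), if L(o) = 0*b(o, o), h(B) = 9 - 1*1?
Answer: 0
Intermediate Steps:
h(B) = 8 (h(B) = 9 - 1 = 8)
b(E, R) = -7 + E/2
L(o) = 0 (L(o) = 0*(-7 + o/2) = 0)
-L(h((6 + 0) - 3)) = -1*0 = 0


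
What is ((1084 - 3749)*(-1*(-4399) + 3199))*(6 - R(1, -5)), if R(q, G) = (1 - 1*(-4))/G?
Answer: -141740690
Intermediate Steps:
R(q, G) = 5/G (R(q, G) = (1 + 4)/G = 5/G)
((1084 - 3749)*(-1*(-4399) + 3199))*(6 - R(1, -5)) = ((1084 - 3749)*(-1*(-4399) + 3199))*(6 - 5/(-5)) = (-2665*(4399 + 3199))*(6 - 5*(-1)/5) = (-2665*7598)*(6 - 1*(-1)) = -20248670*(6 + 1) = -20248670*7 = -141740690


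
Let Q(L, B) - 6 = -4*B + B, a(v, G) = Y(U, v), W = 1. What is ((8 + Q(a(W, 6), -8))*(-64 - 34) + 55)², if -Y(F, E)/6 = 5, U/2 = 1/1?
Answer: 13461561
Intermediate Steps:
U = 2 (U = 2/1 = 2*1 = 2)
Y(F, E) = -30 (Y(F, E) = -6*5 = -30)
a(v, G) = -30
Q(L, B) = 6 - 3*B (Q(L, B) = 6 + (-4*B + B) = 6 - 3*B)
((8 + Q(a(W, 6), -8))*(-64 - 34) + 55)² = ((8 + (6 - 3*(-8)))*(-64 - 34) + 55)² = ((8 + (6 + 24))*(-98) + 55)² = ((8 + 30)*(-98) + 55)² = (38*(-98) + 55)² = (-3724 + 55)² = (-3669)² = 13461561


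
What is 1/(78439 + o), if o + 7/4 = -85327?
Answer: -4/27559 ≈ -0.00014514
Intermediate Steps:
o = -341315/4 (o = -7/4 - 85327 = -341315/4 ≈ -85329.)
1/(78439 + o) = 1/(78439 - 341315/4) = 1/(-27559/4) = -4/27559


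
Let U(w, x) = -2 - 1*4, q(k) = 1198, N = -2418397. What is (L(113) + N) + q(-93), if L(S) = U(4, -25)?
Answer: -2417205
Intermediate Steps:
U(w, x) = -6 (U(w, x) = -2 - 4 = -6)
L(S) = -6
(L(113) + N) + q(-93) = (-6 - 2418397) + 1198 = -2418403 + 1198 = -2417205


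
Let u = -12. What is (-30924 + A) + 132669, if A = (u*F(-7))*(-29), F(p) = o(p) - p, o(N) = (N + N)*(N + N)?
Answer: 172389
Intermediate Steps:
o(N) = 4*N² (o(N) = (2*N)*(2*N) = 4*N²)
F(p) = -p + 4*p² (F(p) = 4*p² - p = -p + 4*p²)
A = 70644 (A = -(-84)*(-1 + 4*(-7))*(-29) = -(-84)*(-1 - 28)*(-29) = -(-84)*(-29)*(-29) = -12*203*(-29) = -2436*(-29) = 70644)
(-30924 + A) + 132669 = (-30924 + 70644) + 132669 = 39720 + 132669 = 172389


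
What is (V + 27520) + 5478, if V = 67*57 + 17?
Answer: 36834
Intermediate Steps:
V = 3836 (V = 3819 + 17 = 3836)
(V + 27520) + 5478 = (3836 + 27520) + 5478 = 31356 + 5478 = 36834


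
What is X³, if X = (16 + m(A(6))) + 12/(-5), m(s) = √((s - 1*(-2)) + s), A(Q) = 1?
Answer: 474552/125 ≈ 3796.4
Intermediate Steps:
m(s) = √(2 + 2*s) (m(s) = √((s + 2) + s) = √((2 + s) + s) = √(2 + 2*s))
X = 78/5 (X = (16 + √(2 + 2*1)) + 12/(-5) = (16 + √(2 + 2)) + 12*(-⅕) = (16 + √4) - 12/5 = (16 + 2) - 12/5 = 18 - 12/5 = 78/5 ≈ 15.600)
X³ = (78/5)³ = 474552/125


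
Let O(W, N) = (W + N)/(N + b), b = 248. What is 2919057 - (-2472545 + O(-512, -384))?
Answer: 91657122/17 ≈ 5.3916e+6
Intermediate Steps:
O(W, N) = (N + W)/(248 + N) (O(W, N) = (W + N)/(N + 248) = (N + W)/(248 + N))
2919057 - (-2472545 + O(-512, -384)) = 2919057 - (-2472545 + (-384 - 512)/(248 - 384)) = 2919057 - (-2472545 - 896/(-136)) = 2919057 - (-2472545 - 1/136*(-896)) = 2919057 - (-2472545 + 112/17) = 2919057 - 1*(-42033153/17) = 2919057 + 42033153/17 = 91657122/17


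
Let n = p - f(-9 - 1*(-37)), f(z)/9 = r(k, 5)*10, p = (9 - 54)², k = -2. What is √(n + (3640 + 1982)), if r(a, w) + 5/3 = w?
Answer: √7347 ≈ 85.715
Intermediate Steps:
r(a, w) = -5/3 + w
p = 2025 (p = (-45)² = 2025)
f(z) = 300 (f(z) = 9*((-5/3 + 5)*10) = 9*((10/3)*10) = 9*(100/3) = 300)
n = 1725 (n = 2025 - 1*300 = 2025 - 300 = 1725)
√(n + (3640 + 1982)) = √(1725 + (3640 + 1982)) = √(1725 + 5622) = √7347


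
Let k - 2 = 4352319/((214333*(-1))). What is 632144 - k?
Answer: 135493243605/214333 ≈ 6.3216e+5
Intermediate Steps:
k = -3923653/214333 (k = 2 + 4352319/((214333*(-1))) = 2 + 4352319/(-214333) = 2 + 4352319*(-1/214333) = 2 - 4352319/214333 = -3923653/214333 ≈ -18.306)
632144 - k = 632144 - 1*(-3923653/214333) = 632144 + 3923653/214333 = 135493243605/214333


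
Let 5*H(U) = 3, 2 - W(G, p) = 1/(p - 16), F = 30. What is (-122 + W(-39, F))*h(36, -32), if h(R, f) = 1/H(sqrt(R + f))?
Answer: -8405/42 ≈ -200.12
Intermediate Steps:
W(G, p) = 2 - 1/(-16 + p) (W(G, p) = 2 - 1/(p - 16) = 2 - 1/(-16 + p))
H(U) = 3/5 (H(U) = (1/5)*3 = 3/5)
h(R, f) = 5/3 (h(R, f) = 1/(3/5) = 5/3)
(-122 + W(-39, F))*h(36, -32) = (-122 + (-33 + 2*30)/(-16 + 30))*(5/3) = (-122 + (-33 + 60)/14)*(5/3) = (-122 + (1/14)*27)*(5/3) = (-122 + 27/14)*(5/3) = -1681/14*5/3 = -8405/42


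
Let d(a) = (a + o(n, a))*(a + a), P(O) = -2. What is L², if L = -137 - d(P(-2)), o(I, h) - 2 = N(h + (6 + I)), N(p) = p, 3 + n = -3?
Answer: 21025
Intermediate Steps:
n = -6 (n = -3 - 3 = -6)
o(I, h) = 8 + I + h (o(I, h) = 2 + (h + (6 + I)) = 2 + (6 + I + h) = 8 + I + h)
d(a) = 2*a*(2 + 2*a) (d(a) = (a + (8 - 6 + a))*(a + a) = (a + (2 + a))*(2*a) = (2 + 2*a)*(2*a) = 2*a*(2 + 2*a))
L = -145 (L = -137 - 4*(-2)*(1 - 2) = -137 - 4*(-2)*(-1) = -137 - 1*8 = -137 - 8 = -145)
L² = (-145)² = 21025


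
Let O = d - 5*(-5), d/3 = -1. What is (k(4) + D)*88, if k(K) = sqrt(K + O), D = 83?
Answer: 7304 + 88*sqrt(26) ≈ 7752.7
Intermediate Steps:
d = -3 (d = 3*(-1) = -3)
O = 22 (O = -3 - 5*(-5) = -3 + 25 = 22)
k(K) = sqrt(22 + K) (k(K) = sqrt(K + 22) = sqrt(22 + K))
(k(4) + D)*88 = (sqrt(22 + 4) + 83)*88 = (sqrt(26) + 83)*88 = (83 + sqrt(26))*88 = 7304 + 88*sqrt(26)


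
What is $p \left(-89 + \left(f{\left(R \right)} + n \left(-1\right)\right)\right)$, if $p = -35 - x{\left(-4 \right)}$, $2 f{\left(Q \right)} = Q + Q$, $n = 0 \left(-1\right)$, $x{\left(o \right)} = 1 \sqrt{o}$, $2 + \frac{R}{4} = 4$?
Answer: $2835 + 162 i \approx 2835.0 + 162.0 i$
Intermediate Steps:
$R = 8$ ($R = -8 + 4 \cdot 4 = -8 + 16 = 8$)
$x{\left(o \right)} = \sqrt{o}$
$n = 0$
$f{\left(Q \right)} = Q$ ($f{\left(Q \right)} = \frac{Q + Q}{2} = \frac{2 Q}{2} = Q$)
$p = -35 - 2 i$ ($p = -35 - \sqrt{-4} = -35 - 2 i \approx -35.0 - 2.0 i$)
$p \left(-89 + \left(f{\left(R \right)} + n \left(-1\right)\right)\right) = \left(-35 - 2 i\right) \left(-89 + \left(8 + 0 \left(-1\right)\right)\right) = \left(-35 - 2 i\right) \left(-89 + \left(8 + 0\right)\right) = \left(-35 - 2 i\right) \left(-89 + 8\right) = \left(-35 - 2 i\right) \left(-81\right) = 2835 + 162 i$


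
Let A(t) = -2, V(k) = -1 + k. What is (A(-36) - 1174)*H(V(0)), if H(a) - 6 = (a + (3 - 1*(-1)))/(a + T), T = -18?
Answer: -130536/19 ≈ -6870.3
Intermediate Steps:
H(a) = 6 + (4 + a)/(-18 + a) (H(a) = 6 + (a + (3 - 1*(-1)))/(a - 18) = 6 + (a + (3 + 1))/(-18 + a) = 6 + (a + 4)/(-18 + a) = 6 + (4 + a)/(-18 + a))
(A(-36) - 1174)*H(V(0)) = (-2 - 1174)*((-104 + 7*(-1 + 0))/(-18 + (-1 + 0))) = -1176*(-104 + 7*(-1))/(-18 - 1) = -1176*(-104 - 7)/(-19) = -(-1176)*(-111)/19 = -1176*111/19 = -130536/19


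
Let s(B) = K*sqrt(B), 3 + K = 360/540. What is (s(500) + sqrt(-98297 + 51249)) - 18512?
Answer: -18512 - 70*sqrt(5)/3 + 2*I*sqrt(11762) ≈ -18564.0 + 216.91*I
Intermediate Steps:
K = -7/3 (K = -3 + 360/540 = -3 + 360*(1/540) = -3 + 2/3 = -7/3 ≈ -2.3333)
s(B) = -7*sqrt(B)/3
(s(500) + sqrt(-98297 + 51249)) - 18512 = (-70*sqrt(5)/3 + sqrt(-98297 + 51249)) - 18512 = (-70*sqrt(5)/3 + sqrt(-47048)) - 18512 = (-70*sqrt(5)/3 + 2*I*sqrt(11762)) - 18512 = -18512 - 70*sqrt(5)/3 + 2*I*sqrt(11762)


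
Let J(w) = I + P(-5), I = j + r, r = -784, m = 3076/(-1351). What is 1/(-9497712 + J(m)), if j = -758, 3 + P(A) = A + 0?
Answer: -1/9499262 ≈ -1.0527e-7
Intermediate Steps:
m = -3076/1351 (m = 3076*(-1/1351) = -3076/1351 ≈ -2.2768)
P(A) = -3 + A (P(A) = -3 + (A + 0) = -3 + A)
I = -1542 (I = -758 - 784 = -1542)
J(w) = -1550 (J(w) = -1542 + (-3 - 5) = -1542 - 8 = -1550)
1/(-9497712 + J(m)) = 1/(-9497712 - 1550) = 1/(-9499262) = -1/9499262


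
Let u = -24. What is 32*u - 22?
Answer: -790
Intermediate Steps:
32*u - 22 = 32*(-24) - 22 = -768 - 22 = -790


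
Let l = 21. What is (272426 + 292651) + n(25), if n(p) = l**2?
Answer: 565518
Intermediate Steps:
n(p) = 441 (n(p) = 21**2 = 441)
(272426 + 292651) + n(25) = (272426 + 292651) + 441 = 565077 + 441 = 565518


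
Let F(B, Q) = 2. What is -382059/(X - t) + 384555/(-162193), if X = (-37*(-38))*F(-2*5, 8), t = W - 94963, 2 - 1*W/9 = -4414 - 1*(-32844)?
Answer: -197956326372/57355824011 ≈ -3.4514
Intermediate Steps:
W = -255852 (W = 18 - 9*(-4414 - 1*(-32844)) = 18 - 9*(-4414 + 32844) = 18 - 9*28430 = 18 - 255870 = -255852)
t = -350815 (t = -255852 - 94963 = -350815)
X = 2812 (X = -37*(-38)*2 = 1406*2 = 2812)
-382059/(X - t) + 384555/(-162193) = -382059/(2812 - 1*(-350815)) + 384555/(-162193) = -382059/(2812 + 350815) + 384555*(-1/162193) = -382059/353627 - 384555/162193 = -197956326372/57355824011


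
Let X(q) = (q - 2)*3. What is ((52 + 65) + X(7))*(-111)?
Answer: -14652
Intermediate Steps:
X(q) = -6 + 3*q (X(q) = (-2 + q)*3 = -6 + 3*q)
((52 + 65) + X(7))*(-111) = ((52 + 65) + (-6 + 3*7))*(-111) = (117 + (-6 + 21))*(-111) = (117 + 15)*(-111) = 132*(-111) = -14652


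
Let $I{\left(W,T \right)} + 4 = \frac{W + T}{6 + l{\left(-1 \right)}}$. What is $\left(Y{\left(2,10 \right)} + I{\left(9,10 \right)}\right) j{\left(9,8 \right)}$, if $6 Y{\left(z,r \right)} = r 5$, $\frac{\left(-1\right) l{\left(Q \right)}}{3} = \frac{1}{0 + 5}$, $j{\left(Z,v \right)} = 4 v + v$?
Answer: $\frac{8480}{27} \approx 314.07$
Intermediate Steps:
$j{\left(Z,v \right)} = 5 v$
$l{\left(Q \right)} = - \frac{3}{5}$ ($l{\left(Q \right)} = - \frac{3}{0 + 5} = - \frac{3}{5}$)
$Y{\left(z,r \right)} = \frac{5 r}{6}$ ($Y{\left(z,r \right)} = \frac{r 5}{6} = \frac{5 r}{6}$)
$I{\left(W,T \right)} = -4 + \frac{5 T}{27} + \frac{5 W}{27}$ ($I{\left(W,T \right)} = -4 + \frac{W + T}{6 - \frac{3}{5}} = -4 + \frac{T + W}{\frac{27}{5}} = -4 + \left(T + W\right) \frac{5}{27} = -4 + \left(\frac{5 T}{27} + \frac{5 W}{27}\right) = -4 + \frac{5 T}{27} + \frac{5 W}{27}$)
$\left(Y{\left(2,10 \right)} + I{\left(9,10 \right)}\right) j{\left(9,8 \right)} = \left(\frac{5}{6} \cdot 10 + \left(-4 + \frac{5}{27} \cdot 10 + \frac{5}{27} \cdot 9\right)\right) 5 \cdot 8 = \left(\frac{25}{3} + \left(-4 + \frac{50}{27} + \frac{5}{3}\right)\right) 40 = \left(\frac{25}{3} - \frac{13}{27}\right) 40 = \frac{212}{27} \cdot 40 = \frac{8480}{27}$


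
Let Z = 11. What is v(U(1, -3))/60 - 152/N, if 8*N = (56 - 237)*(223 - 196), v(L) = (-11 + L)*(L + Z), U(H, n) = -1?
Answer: -8558/4887 ≈ -1.7512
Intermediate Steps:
v(L) = (-11 + L)*(11 + L) (v(L) = (-11 + L)*(L + 11) = (-11 + L)*(11 + L))
N = -4887/8 (N = ((56 - 237)*(223 - 196))/8 = (-181*27)/8 = (⅛)*(-4887) = -4887/8 ≈ -610.88)
v(U(1, -3))/60 - 152/N = (-121 + (-1)²)/60 - 152/(-4887/8) = (-121 + 1)*(1/60) - 152*(-8/4887) = -120*1/60 + 1216/4887 = -2 + 1216/4887 = -8558/4887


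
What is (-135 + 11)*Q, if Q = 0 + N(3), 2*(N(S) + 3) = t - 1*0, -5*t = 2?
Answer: 1984/5 ≈ 396.80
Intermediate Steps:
t = -2/5 (t = -1/5*2 = -2/5 ≈ -0.40000)
N(S) = -16/5 (N(S) = -3 + (-2/5 - 1*0)/2 = -3 + (-2/5 + 0)/2 = -3 + (1/2)*(-2/5) = -3 - 1/5 = -16/5)
Q = -16/5 (Q = 0 - 16/5 = -16/5 ≈ -3.2000)
(-135 + 11)*Q = (-135 + 11)*(-16/5) = -124*(-16/5) = 1984/5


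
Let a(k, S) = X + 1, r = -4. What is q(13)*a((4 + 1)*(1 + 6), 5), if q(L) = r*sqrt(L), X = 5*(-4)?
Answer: 76*sqrt(13) ≈ 274.02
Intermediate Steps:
X = -20
q(L) = -4*sqrt(L)
a(k, S) = -19 (a(k, S) = -20 + 1 = -19)
q(13)*a((4 + 1)*(1 + 6), 5) = -4*sqrt(13)*(-19) = 76*sqrt(13)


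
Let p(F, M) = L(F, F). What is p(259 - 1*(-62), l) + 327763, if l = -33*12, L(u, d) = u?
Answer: 328084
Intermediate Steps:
l = -396
p(F, M) = F
p(259 - 1*(-62), l) + 327763 = (259 - 1*(-62)) + 327763 = (259 + 62) + 327763 = 321 + 327763 = 328084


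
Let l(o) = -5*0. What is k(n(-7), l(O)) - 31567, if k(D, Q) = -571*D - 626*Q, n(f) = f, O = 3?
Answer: -27570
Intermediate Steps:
l(o) = 0
k(D, Q) = -626*Q - 571*D
k(n(-7), l(O)) - 31567 = (-626*0 - 571*(-7)) - 31567 = (0 + 3997) - 31567 = 3997 - 31567 = -27570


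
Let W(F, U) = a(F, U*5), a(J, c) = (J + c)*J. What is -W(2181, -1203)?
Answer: 8361954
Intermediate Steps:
a(J, c) = J*(J + c)
W(F, U) = F*(F + 5*U) (W(F, U) = F*(F + U*5) = F*(F + 5*U))
-W(2181, -1203) = -2181*(2181 + 5*(-1203)) = -2181*(2181 - 6015) = -2181*(-3834) = -1*(-8361954) = 8361954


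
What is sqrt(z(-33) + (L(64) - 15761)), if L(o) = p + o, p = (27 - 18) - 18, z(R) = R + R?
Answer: 2*I*sqrt(3943) ≈ 125.59*I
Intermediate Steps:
z(R) = 2*R
p = -9 (p = 9 - 18 = -9)
L(o) = -9 + o
sqrt(z(-33) + (L(64) - 15761)) = sqrt(2*(-33) + ((-9 + 64) - 15761)) = sqrt(-66 + (55 - 15761)) = sqrt(-66 - 15706) = sqrt(-15772) = 2*I*sqrt(3943)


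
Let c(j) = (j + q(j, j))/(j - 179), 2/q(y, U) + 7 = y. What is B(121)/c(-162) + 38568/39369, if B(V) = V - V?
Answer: 12856/13123 ≈ 0.97965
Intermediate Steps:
B(V) = 0
q(y, U) = 2/(-7 + y)
c(j) = (j + 2/(-7 + j))/(-179 + j) (c(j) = (j + 2/(-7 + j))/(j - 179) = (j + 2/(-7 + j))/(-179 + j))
B(121)/c(-162) + 38568/39369 = 0/(((2 - 162*(-7 - 162))/((-179 - 162)*(-7 - 162)))) + 38568/39369 = 0/(((2 - 162*(-169))/(-341*(-169)))) + 38568*(1/39369) = 0/((-1/341*(-1/169)*(2 + 27378))) + 12856/13123 = 0/((-1/341*(-1/169)*27380)) + 12856/13123 = 0/(27380/57629) + 12856/13123 = 0*(57629/27380) + 12856/13123 = 0 + 12856/13123 = 12856/13123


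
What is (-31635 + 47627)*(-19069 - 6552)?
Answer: -409731032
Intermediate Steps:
(-31635 + 47627)*(-19069 - 6552) = 15992*(-25621) = -409731032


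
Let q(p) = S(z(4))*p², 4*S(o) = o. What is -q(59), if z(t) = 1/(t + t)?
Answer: -3481/32 ≈ -108.78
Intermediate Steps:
z(t) = 1/(2*t)
S(o) = o/4
q(p) = p²/32 (q(p) = (((½)/4)/4)*p² = (((½)*(¼))/4)*p² = ((¼)*(⅛))*p² = p²/32)
-q(59) = -59²/32 = -3481/32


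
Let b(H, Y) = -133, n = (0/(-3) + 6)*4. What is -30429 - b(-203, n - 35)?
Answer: -30296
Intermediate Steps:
n = 24 (n = (0*(-⅓) + 6)*4 = (0 + 6)*4 = 6*4 = 24)
-30429 - b(-203, n - 35) = -30429 - 1*(-133) = -30429 + 133 = -30296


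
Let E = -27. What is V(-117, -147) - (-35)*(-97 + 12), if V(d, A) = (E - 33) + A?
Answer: -3182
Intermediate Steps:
V(d, A) = -60 + A (V(d, A) = (-27 - 33) + A = -60 + A)
V(-117, -147) - (-35)*(-97 + 12) = (-60 - 147) - (-35)*(-97 + 12) = -207 - (-35)*(-85) = -207 - 1*2975 = -207 - 2975 = -3182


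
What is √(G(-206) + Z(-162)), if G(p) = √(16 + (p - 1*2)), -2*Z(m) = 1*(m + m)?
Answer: √(162 + 8*I*√3) ≈ 12.74 + 0.54383*I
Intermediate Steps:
Z(m) = -m (Z(m) = -(m + m)/2 = -2*m/2 = -m)
G(p) = √(14 + p) (G(p) = √(16 + (p - 2)) = √(16 + (-2 + p)) = √(14 + p))
√(G(-206) + Z(-162)) = √(√(14 - 206) - 1*(-162)) = √(√(-192) + 162) = √(8*I*√3 + 162) = √(162 + 8*I*√3)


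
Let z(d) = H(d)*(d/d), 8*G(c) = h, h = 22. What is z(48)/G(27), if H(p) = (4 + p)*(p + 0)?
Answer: 9984/11 ≈ 907.64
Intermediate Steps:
G(c) = 11/4 (G(c) = (⅛)*22 = 11/4)
H(p) = p*(4 + p) (H(p) = (4 + p)*p = p*(4 + p))
z(d) = d*(4 + d) (z(d) = (d*(4 + d))*(d/d) = (d*(4 + d))*1 = d*(4 + d))
z(48)/G(27) = (48*(4 + 48))/(11/4) = (48*52)*(4/11) = 2496*(4/11) = 9984/11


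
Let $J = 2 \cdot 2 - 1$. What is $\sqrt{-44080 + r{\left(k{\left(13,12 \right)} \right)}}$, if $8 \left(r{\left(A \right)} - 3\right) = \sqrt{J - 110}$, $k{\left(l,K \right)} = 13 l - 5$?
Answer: $\frac{\sqrt{-705232 + 2 i \sqrt{107}}}{4} \approx 0.0030794 + 209.95 i$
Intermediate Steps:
$k{\left(l,K \right)} = -5 + 13 l$
$J = 3$ ($J = 4 - 1 = 3$)
$r{\left(A \right)} = 3 + \frac{i \sqrt{107}}{8}$ ($r{\left(A \right)} = 3 + \frac{\sqrt{3 - 110}}{8} = 3 + \frac{\sqrt{-107}}{8} = 3 + \frac{i \sqrt{107}}{8}$)
$\sqrt{-44080 + r{\left(k{\left(13,12 \right)} \right)}} = \sqrt{-44080 + \left(3 + \frac{i \sqrt{107}}{8}\right)} = \sqrt{-44077 + \frac{i \sqrt{107}}{8}}$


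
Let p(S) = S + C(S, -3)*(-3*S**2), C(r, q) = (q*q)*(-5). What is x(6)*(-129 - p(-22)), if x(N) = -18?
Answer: 1178046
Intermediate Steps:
C(r, q) = -5*q**2 (C(r, q) = q**2*(-5) = -5*q**2)
p(S) = S + 135*S**2 (p(S) = S + (-5*(-3)**2)*(-3*S**2) = S + (-5*9)*(-3*S**2) = S - (-135)*S**2 = S + 135*S**2)
x(6)*(-129 - p(-22)) = -18*(-129 - (-22)*(1 + 135*(-22))) = -18*(-129 - (-22)*(1 - 2970)) = -18*(-129 - (-22)*(-2969)) = -18*(-129 - 1*65318) = -18*(-129 - 65318) = -18*(-65447) = 1178046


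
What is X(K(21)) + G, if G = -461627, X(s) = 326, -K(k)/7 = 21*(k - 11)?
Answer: -461301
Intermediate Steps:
K(k) = 1617 - 147*k (K(k) = -147*(k - 11) = -147*(-11 + k) = -7*(-231 + 21*k) = 1617 - 147*k)
X(K(21)) + G = 326 - 461627 = -461301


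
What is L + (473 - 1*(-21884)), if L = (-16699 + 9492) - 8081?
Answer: 7069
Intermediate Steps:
L = -15288 (L = -7207 - 8081 = -15288)
L + (473 - 1*(-21884)) = -15288 + (473 - 1*(-21884)) = -15288 + (473 + 21884) = -15288 + 22357 = 7069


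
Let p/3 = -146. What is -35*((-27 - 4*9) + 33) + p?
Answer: 612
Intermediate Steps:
p = -438 (p = 3*(-146) = -438)
-35*((-27 - 4*9) + 33) + p = -35*((-27 - 4*9) + 33) - 438 = -35*((-27 - 36) + 33) - 438 = -35*(-63 + 33) - 438 = -35*(-30) - 438 = 1050 - 438 = 612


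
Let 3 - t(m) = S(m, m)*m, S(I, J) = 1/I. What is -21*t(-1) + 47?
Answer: 5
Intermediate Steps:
t(m) = 2 (t(m) = 3 - m/m = 3 - 1*1 = 3 - 1 = 2)
-21*t(-1) + 47 = -21*2 + 47 = -42 + 47 = 5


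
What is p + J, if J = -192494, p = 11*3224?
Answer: -157030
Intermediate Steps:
p = 35464
p + J = 35464 - 192494 = -157030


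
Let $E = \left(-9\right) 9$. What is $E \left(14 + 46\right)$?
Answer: $-4860$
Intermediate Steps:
$E = -81$
$E \left(14 + 46\right) = - 81 \left(14 + 46\right) = \left(-81\right) 60 = -4860$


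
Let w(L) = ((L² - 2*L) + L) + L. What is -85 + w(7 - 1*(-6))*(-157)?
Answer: -26618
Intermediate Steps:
w(L) = L² (w(L) = (L² - L) + L = L²)
-85 + w(7 - 1*(-6))*(-157) = -85 + (7 - 1*(-6))²*(-157) = -85 + (7 + 6)²*(-157) = -85 + 13²*(-157) = -85 + 169*(-157) = -85 - 26533 = -26618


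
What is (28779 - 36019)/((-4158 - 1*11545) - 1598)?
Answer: 7240/17301 ≈ 0.41847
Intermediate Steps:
(28779 - 36019)/((-4158 - 1*11545) - 1598) = -7240/((-4158 - 11545) - 1598) = -7240/(-15703 - 1598) = -7240/(-17301) = -7240*(-1/17301) = 7240/17301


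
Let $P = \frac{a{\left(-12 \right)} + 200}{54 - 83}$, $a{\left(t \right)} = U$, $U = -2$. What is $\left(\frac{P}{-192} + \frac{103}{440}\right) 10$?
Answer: $\frac{13763}{5104} \approx 2.6965$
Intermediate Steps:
$a{\left(t \right)} = -2$
$P = - \frac{198}{29}$ ($P = \frac{-2 + 200}{54 - 83} = \frac{198}{-29} = 198 \left(- \frac{1}{29}\right) = - \frac{198}{29} \approx -6.8276$)
$\left(\frac{P}{-192} + \frac{103}{440}\right) 10 = \left(- \frac{198}{29 \left(-192\right)} + \frac{103}{440}\right) 10 = \left(\left(- \frac{198}{29}\right) \left(- \frac{1}{192}\right) + 103 \cdot \frac{1}{440}\right) 10 = \left(\frac{33}{928} + \frac{103}{440}\right) 10 = \frac{13763}{51040} \cdot 10 = \frac{13763}{5104}$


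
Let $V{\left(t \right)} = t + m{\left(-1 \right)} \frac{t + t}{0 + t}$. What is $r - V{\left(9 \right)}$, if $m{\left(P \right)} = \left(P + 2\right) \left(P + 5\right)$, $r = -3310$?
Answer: $-3327$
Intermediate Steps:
$m{\left(P \right)} = \left(2 + P\right) \left(5 + P\right)$
$V{\left(t \right)} = 8 + t$ ($V{\left(t \right)} = t + \left(10 + \left(-1\right)^{2} + 7 \left(-1\right)\right) \frac{t + t}{0 + t} = t + \left(10 + 1 - 7\right) \frac{2 t}{t} = t + 4 \cdot 2 = t + 8 = 8 + t$)
$r - V{\left(9 \right)} = -3310 - \left(8 + 9\right) = -3310 - 17 = -3327$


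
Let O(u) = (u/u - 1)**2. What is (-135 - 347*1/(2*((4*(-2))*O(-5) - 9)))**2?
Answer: 4338889/324 ≈ 13392.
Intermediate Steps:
O(u) = 0 (O(u) = (1 - 1)**2 = 0**2 = 0)
(-135 - 347*1/(2*((4*(-2))*O(-5) - 9)))**2 = (-135 - 347*1/(2*((4*(-2))*0 - 9)))**2 = (-135 - 347*1/(2*(-8*0 - 9)))**2 = (-135 - 347*1/(2*(0 - 9)))**2 = (-135 - 347/((-9*2)))**2 = (-135 - 347/(-18))**2 = (-135 - 347*(-1/18))**2 = (-135 + 347/18)**2 = (-2083/18)**2 = 4338889/324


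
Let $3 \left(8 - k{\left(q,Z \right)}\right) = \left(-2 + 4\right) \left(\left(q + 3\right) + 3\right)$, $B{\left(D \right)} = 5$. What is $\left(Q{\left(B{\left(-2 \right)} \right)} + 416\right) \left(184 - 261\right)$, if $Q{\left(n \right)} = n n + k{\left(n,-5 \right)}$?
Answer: $- \frac{102025}{3} \approx -34008.0$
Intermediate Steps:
$k{\left(q,Z \right)} = 4 - \frac{2 q}{3}$ ($k{\left(q,Z \right)} = 8 - \frac{\left(-2 + 4\right) \left(\left(q + 3\right) + 3\right)}{3} = 8 - \frac{2 \left(\left(3 + q\right) + 3\right)}{3} = 8 - \frac{2 \left(6 + q\right)}{3} = 8 - \frac{12 + 2 q}{3} = 8 - \left(4 + \frac{2 q}{3}\right) = 4 - \frac{2 q}{3}$)
$Q{\left(n \right)} = 4 + n^{2} - \frac{2 n}{3}$ ($Q{\left(n \right)} = n n - \left(-4 + \frac{2 n}{3}\right) = n^{2} - \left(-4 + \frac{2 n}{3}\right) = 4 + n^{2} - \frac{2 n}{3}$)
$\left(Q{\left(B{\left(-2 \right)} \right)} + 416\right) \left(184 - 261\right) = \left(\left(4 + 5^{2} - \frac{10}{3}\right) + 416\right) \left(184 - 261\right) = \left(\left(4 + 25 - \frac{10}{3}\right) + 416\right) \left(-77\right) = \left(\frac{77}{3} + 416\right) \left(-77\right) = \frac{1325}{3} \left(-77\right) = - \frac{102025}{3}$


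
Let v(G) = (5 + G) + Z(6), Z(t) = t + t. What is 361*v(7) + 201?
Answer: 8865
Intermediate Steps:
Z(t) = 2*t
v(G) = 17 + G (v(G) = (5 + G) + 2*6 = (5 + G) + 12 = 17 + G)
361*v(7) + 201 = 361*(17 + 7) + 201 = 361*24 + 201 = 8664 + 201 = 8865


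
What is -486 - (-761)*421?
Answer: 319895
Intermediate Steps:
-486 - (-761)*421 = -486 - 761*(-421) = -486 + 320381 = 319895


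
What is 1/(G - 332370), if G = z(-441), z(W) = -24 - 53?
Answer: -1/332447 ≈ -3.0080e-6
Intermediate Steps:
z(W) = -77
G = -77
1/(G - 332370) = 1/(-77 - 332370) = 1/(-332447) = -1/332447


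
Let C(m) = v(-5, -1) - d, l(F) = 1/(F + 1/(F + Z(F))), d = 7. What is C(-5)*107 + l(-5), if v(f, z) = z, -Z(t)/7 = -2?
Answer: -37673/44 ≈ -856.20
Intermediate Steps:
Z(t) = 14 (Z(t) = -7*(-2) = 14)
l(F) = 1/(F + 1/(14 + F)) (l(F) = 1/(F + 1/(F + 14)) = 1/(F + 1/(14 + F)))
C(m) = -8 (C(m) = -1 - 1*7 = -1 - 7 = -8)
C(-5)*107 + l(-5) = -8*107 + (14 - 5)/(1 + (-5)² + 14*(-5)) = -856 + 9/(1 + 25 - 70) = -856 + 9/(-44) = -856 - 1/44*9 = -856 - 9/44 = -37673/44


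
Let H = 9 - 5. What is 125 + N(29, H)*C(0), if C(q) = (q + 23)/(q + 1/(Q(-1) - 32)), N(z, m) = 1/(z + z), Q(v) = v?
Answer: 6491/58 ≈ 111.91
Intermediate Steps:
H = 4
N(z, m) = 1/(2*z)
C(q) = (23 + q)/(-1/33 + q) (C(q) = (q + 23)/(q + 1/(-1 - 32)) = (23 + q)/(q + 1/(-33)) = (23 + q)/(q - 1/33) = (23 + q)/(-1/33 + q))
125 + N(29, H)*C(0) = 125 + ((½)/29)*(33*(23 + 0)/(-1 + 33*0)) = 125 + ((½)*(1/29))*(33*23/(-1 + 0)) = 125 + (33*23/(-1))/58 = 125 + (33*(-1)*23)/58 = 125 + (1/58)*(-759) = 125 - 759/58 = 6491/58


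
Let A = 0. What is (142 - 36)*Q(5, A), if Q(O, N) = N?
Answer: 0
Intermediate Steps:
(142 - 36)*Q(5, A) = (142 - 36)*0 = 106*0 = 0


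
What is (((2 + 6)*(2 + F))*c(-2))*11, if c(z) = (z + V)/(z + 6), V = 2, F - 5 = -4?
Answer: 0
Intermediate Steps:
F = 1 (F = 5 - 4 = 1)
c(z) = (2 + z)/(6 + z) (c(z) = (z + 2)/(z + 6) = (2 + z)/(6 + z))
(((2 + 6)*(2 + F))*c(-2))*11 = (((2 + 6)*(2 + 1))*((2 - 2)/(6 - 2)))*11 = ((8*3)*(0/4))*11 = (24*((¼)*0))*11 = (24*0)*11 = 0*11 = 0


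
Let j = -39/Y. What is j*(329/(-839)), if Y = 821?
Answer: 12831/688819 ≈ 0.018628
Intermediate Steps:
j = -39/821 ≈ -0.047503
j*(329/(-839)) = -12831/(821*(-839)) = -12831*(-1)/(821*839) = -39/821*(-329/839) = 12831/688819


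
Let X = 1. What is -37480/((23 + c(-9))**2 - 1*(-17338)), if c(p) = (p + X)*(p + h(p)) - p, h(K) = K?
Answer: -18740/24157 ≈ -0.77576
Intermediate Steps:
c(p) = -p + 2*p*(1 + p) (c(p) = (p + 1)*(p + p) - p = (1 + p)*(2*p) - p = 2*p*(1 + p) - p = -p + 2*p*(1 + p))
-37480/((23 + c(-9))**2 - 1*(-17338)) = -37480/((23 - 9*(1 + 2*(-9)))**2 - 1*(-17338)) = -37480/((23 - 9*(1 - 18))**2 + 17338) = -37480/((23 - 9*(-17))**2 + 17338) = -37480/((23 + 153)**2 + 17338) = -37480/(176**2 + 17338) = -37480/(30976 + 17338) = -37480/48314 = -37480*1/48314 = -18740/24157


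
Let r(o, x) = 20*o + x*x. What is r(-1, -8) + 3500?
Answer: 3544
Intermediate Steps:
r(o, x) = x² + 20*o (r(o, x) = 20*o + x² = x² + 20*o)
r(-1, -8) + 3500 = ((-8)² + 20*(-1)) + 3500 = (64 - 20) + 3500 = 44 + 3500 = 3544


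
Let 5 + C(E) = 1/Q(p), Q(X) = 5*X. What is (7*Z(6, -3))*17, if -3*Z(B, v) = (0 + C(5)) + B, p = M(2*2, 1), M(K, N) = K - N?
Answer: -1904/45 ≈ -42.311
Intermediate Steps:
p = 3 (p = 2*2 - 1*1 = 4 - 1 = 3)
C(E) = -74/15 (C(E) = -5 + 1/(5*3) = -5 + 1/15 = -74/15)
Z(B, v) = 74/45 - B/3 (Z(B, v) = -((0 - 74/15) + B)/3 = -(-74/15 + B)/3 = 74/45 - B/3)
(7*Z(6, -3))*17 = (7*(74/45 - ⅓*6))*17 = (7*(74/45 - 2))*17 = (7*(-16/45))*17 = -112/45*17 = -1904/45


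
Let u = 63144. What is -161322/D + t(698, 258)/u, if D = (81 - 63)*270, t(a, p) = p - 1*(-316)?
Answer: -47146883/1420740 ≈ -33.185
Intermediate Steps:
t(a, p) = 316 + p (t(a, p) = p + 316 = 316 + p)
D = 4860 (D = 18*270 = 4860)
-161322/D + t(698, 258)/u = -161322/4860 + (316 + 258)/63144 = -161322*1/4860 + 574*(1/63144) = -26887/810 + 287/31572 = -47146883/1420740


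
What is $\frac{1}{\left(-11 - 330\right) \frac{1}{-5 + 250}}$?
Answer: $- \frac{245}{341} \approx -0.71848$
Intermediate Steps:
$\frac{1}{\left(-11 - 330\right) \frac{1}{-5 + 250}} = \frac{1}{\left(-341\right) \frac{1}{245}} = \frac{1}{- \frac{341}{245}} = - \frac{245}{341}$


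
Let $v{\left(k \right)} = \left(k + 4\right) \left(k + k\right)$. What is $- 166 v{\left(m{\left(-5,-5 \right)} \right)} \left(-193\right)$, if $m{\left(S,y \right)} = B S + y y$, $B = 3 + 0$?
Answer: $8970640$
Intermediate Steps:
$B = 3$
$m{\left(S,y \right)} = y^{2} + 3 S$ ($m{\left(S,y \right)} = 3 S + y y = 3 S + y^{2} = y^{2} + 3 S$)
$v{\left(k \right)} = 2 k \left(4 + k\right)$ ($v{\left(k \right)} = \left(4 + k\right) 2 k = 2 k \left(4 + k\right)$)
$- 166 v{\left(m{\left(-5,-5 \right)} \right)} \left(-193\right) = - 166 \cdot 2 \left(\left(-5\right)^{2} + 3 \left(-5\right)\right) \left(4 + \left(\left(-5\right)^{2} + 3 \left(-5\right)\right)\right) \left(-193\right) = - 166 \cdot 2 \left(25 - 15\right) \left(4 + \left(25 - 15\right)\right) \left(-193\right) = - 166 \cdot 2 \cdot 10 \left(4 + 10\right) \left(-193\right) = - 166 \cdot 2 \cdot 10 \cdot 14 \left(-193\right) = \left(-166\right) 280 \left(-193\right) = \left(-46480\right) \left(-193\right) = 8970640$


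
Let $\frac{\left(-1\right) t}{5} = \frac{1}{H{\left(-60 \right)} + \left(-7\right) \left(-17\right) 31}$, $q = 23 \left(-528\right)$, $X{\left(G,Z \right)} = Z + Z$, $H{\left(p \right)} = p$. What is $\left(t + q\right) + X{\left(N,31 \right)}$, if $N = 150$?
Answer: $- \frac{43845583}{3629} \approx -12082.0$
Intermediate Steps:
$X{\left(G,Z \right)} = 2 Z$
$q = -12144$
$t = - \frac{5}{3629}$ ($t = - \frac{5}{-60 + \left(-7\right) \left(-17\right) 31} = - \frac{5}{-60 + 119 \cdot 31} = - \frac{5}{-60 + 3689} = - \frac{5}{3629} \approx -0.0013778$)
$\left(t + q\right) + X{\left(N,31 \right)} = \left(- \frac{5}{3629} - 12144\right) + 2 \cdot 31 = - \frac{44070581}{3629} + 62 = - \frac{43845583}{3629}$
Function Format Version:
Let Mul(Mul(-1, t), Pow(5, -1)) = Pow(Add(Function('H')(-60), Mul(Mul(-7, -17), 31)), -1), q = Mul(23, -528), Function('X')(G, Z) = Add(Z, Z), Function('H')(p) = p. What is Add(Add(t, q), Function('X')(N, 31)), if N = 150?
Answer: Rational(-43845583, 3629) ≈ -12082.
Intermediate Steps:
Function('X')(G, Z) = Mul(2, Z)
q = -12144
t = Rational(-5, 3629) (t = Mul(-5, Pow(Add(-60, Mul(Mul(-7, -17), 31)), -1)) = Mul(-5, Pow(Add(-60, Mul(119, 31)), -1)) = Mul(-5, Pow(Add(-60, 3689), -1)) = Mul(-5, Pow(3629, -1)) = Mul(-5, Rational(1, 3629)) = Rational(-5, 3629) ≈ -0.0013778)
Add(Add(t, q), Function('X')(N, 31)) = Add(Add(Rational(-5, 3629), -12144), Mul(2, 31)) = Add(Rational(-44070581, 3629), 62) = Rational(-43845583, 3629)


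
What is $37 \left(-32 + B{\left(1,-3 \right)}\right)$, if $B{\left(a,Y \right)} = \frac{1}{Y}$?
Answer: $- \frac{3589}{3} \approx -1196.3$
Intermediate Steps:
$37 \left(-32 + B{\left(1,-3 \right)}\right) = 37 \left(-32 + \frac{1}{-3}\right) = 37 \left(-32 - \frac{1}{3}\right) = 37 \left(- \frac{97}{3}\right) = - \frac{3589}{3}$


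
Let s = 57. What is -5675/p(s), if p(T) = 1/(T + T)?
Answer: -646950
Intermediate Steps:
p(T) = 1/(2*T)
-5675/p(s) = -5675/((½)/57) = -5675/((½)*(1/57)) = -5675/1/114 = -5675*114 = -646950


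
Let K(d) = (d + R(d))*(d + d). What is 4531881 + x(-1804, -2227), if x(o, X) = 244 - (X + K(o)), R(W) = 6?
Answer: -1952832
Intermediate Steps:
K(d) = 2*d*(6 + d) (K(d) = (d + 6)*(d + d) = (6 + d)*(2*d) = 2*d*(6 + d))
x(o, X) = 244 - X - 2*o*(6 + o) (x(o, X) = 244 - (X + 2*o*(6 + o)) = 244 + (-X - 2*o*(6 + o)) = 244 - X - 2*o*(6 + o))
4531881 + x(-1804, -2227) = 4531881 + (244 - 1*(-2227) - 2*(-1804)*(6 - 1804)) = 4531881 + (244 + 2227 - 2*(-1804)*(-1798)) = 4531881 + (244 + 2227 - 6487184) = 4531881 - 6484713 = -1952832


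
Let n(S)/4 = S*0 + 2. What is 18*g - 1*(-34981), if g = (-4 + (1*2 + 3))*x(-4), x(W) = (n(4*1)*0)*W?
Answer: 34981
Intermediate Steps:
n(S) = 8 (n(S) = 4*(S*0 + 2) = 4*(0 + 2) = 4*2 = 8)
x(W) = 0 (x(W) = (8*0)*W = 0*W = 0)
g = 0 (g = (-4 + (1*2 + 3))*0 = (-4 + (2 + 3))*0 = (-4 + 5)*0 = 1*0 = 0)
18*g - 1*(-34981) = 18*0 - 1*(-34981) = 0 + 34981 = 34981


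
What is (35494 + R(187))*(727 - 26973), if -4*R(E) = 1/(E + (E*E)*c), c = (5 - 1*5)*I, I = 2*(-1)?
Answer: -31673566623/34 ≈ -9.3158e+8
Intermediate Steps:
I = -2
c = 0 (c = (5 - 1*5)*(-2) = (5 - 5)*(-2) = 0*(-2) = 0)
R(E) = -1/(4*E) (R(E) = -1/(4*(E + (E*E)*0)) = -1/(4*(E + E²*0)) = -1/(4*(E + 0)) = -1/(4*E))
(35494 + R(187))*(727 - 26973) = (35494 - ¼/187)*(727 - 26973) = (35494 - ¼*1/187)*(-26246) = (35494 - 1/748)*(-26246) = (26549511/748)*(-26246) = -31673566623/34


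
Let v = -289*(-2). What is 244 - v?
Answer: -334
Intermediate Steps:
v = 578
244 - v = 244 - 1*578 = 244 - 578 = -334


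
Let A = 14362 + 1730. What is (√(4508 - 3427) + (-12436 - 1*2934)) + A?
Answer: 722 + √1081 ≈ 754.88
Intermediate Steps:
A = 16092
(√(4508 - 3427) + (-12436 - 1*2934)) + A = (√(4508 - 3427) + (-12436 - 1*2934)) + 16092 = (√1081 + (-12436 - 2934)) + 16092 = (√1081 - 15370) + 16092 = (-15370 + √1081) + 16092 = 722 + √1081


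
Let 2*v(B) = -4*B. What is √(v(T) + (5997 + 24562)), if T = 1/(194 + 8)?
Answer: √311732258/101 ≈ 174.81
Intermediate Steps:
T = 1/202 ≈ 0.0049505
v(B) = -2*B (v(B) = (-4*B)/2 = -2*B)
√(v(T) + (5997 + 24562)) = √(-2*1/202 + (5997 + 24562)) = √(-1/101 + 30559) = √(3086458/101) = √311732258/101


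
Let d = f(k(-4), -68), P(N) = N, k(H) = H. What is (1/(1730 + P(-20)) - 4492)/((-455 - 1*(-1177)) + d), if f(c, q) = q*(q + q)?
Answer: -7681319/17048700 ≈ -0.45055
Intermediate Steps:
f(c, q) = 2*q**2 (f(c, q) = q*(2*q) = 2*q**2)
d = 9248 (d = 2*(-68)**2 = 2*4624 = 9248)
(1/(1730 + P(-20)) - 4492)/((-455 - 1*(-1177)) + d) = (1/(1730 - 20) - 4492)/((-455 - 1*(-1177)) + 9248) = (1/1710 - 4492)/((-455 + 1177) + 9248) = (1/1710 - 4492)/(722 + 9248) = -7681319/1710/9970 = -7681319/1710*1/9970 = -7681319/17048700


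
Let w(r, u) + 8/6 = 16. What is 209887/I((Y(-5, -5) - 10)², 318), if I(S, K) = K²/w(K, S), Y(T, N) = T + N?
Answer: 2308757/75843 ≈ 30.441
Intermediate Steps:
Y(T, N) = N + T
w(r, u) = 44/3 (w(r, u) = -4/3 + 16 = 44/3)
I(S, K) = 3*K²/44 (I(S, K) = K²/(44/3) = K²*(3/44) = 3*K²/44)
209887/I((Y(-5, -5) - 10)², 318) = 209887/(((3/44)*318²)) = 209887/(((3/44)*101124)) = 209887/(75843/11) = 209887*(11/75843) = 2308757/75843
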